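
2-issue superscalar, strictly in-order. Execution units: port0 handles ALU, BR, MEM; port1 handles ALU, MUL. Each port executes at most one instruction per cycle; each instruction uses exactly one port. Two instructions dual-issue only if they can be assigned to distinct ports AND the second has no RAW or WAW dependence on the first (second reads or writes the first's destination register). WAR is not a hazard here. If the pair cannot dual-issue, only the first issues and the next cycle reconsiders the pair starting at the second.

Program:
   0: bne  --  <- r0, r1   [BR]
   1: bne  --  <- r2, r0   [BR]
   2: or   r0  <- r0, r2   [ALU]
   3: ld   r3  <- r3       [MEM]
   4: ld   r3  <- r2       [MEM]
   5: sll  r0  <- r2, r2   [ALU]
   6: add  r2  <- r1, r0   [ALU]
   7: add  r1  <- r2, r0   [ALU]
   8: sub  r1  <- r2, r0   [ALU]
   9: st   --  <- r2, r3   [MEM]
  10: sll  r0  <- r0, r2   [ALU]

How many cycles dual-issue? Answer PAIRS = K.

PAIRS = 3

  cy0 -> i0 (bne.BR) no-port BR/BR
  cy1 -> i1+i2 (bne.BR or.ALU) 2-wide
  cy2 -> i3 (ld.MEM) no-port MEM/MEM
  cy3 -> i4+i5 (ld.MEM sll.ALU) 2-wide
  cy4 -> i6 (add.ALU) RAW r2
  cy5 -> i7 (add.ALU) WAW r1
  cy6 -> i8+i9 (sub.ALU st.MEM) 2-wide
  cy7 -> i10 (sll.ALU) tail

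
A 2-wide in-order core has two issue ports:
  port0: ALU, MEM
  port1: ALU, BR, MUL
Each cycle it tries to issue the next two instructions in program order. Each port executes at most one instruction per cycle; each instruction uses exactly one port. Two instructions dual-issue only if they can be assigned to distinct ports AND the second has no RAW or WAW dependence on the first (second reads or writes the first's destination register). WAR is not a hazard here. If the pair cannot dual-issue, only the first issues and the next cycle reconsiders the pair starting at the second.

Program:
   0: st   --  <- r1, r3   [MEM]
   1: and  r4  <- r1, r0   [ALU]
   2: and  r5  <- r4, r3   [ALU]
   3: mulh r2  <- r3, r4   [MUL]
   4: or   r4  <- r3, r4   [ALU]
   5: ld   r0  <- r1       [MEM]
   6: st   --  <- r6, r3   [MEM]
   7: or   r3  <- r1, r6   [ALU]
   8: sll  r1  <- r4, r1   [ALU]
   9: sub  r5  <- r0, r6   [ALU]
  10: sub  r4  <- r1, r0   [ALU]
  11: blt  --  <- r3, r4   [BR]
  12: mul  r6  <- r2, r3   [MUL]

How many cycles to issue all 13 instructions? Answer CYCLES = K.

CYCLES = 8

t=0 i0,i1:st.MEM/and.ALU ; 2-wide
t=1 i2,i3:and.ALU/mulh.MUL ; 2-wide
t=2 i4,i5:or.ALU/ld.MEM ; 2-wide
t=3 i6,i7:st.MEM/or.ALU ; 2-wide
t=4 i8,i9:sll.ALU/sub.ALU ; 2-wide
t=5 i10:sub.ALU ; RAW r4
t=6 i11:blt.BR ; no-port BR/MUL
t=7 i12:mul.MUL ; tail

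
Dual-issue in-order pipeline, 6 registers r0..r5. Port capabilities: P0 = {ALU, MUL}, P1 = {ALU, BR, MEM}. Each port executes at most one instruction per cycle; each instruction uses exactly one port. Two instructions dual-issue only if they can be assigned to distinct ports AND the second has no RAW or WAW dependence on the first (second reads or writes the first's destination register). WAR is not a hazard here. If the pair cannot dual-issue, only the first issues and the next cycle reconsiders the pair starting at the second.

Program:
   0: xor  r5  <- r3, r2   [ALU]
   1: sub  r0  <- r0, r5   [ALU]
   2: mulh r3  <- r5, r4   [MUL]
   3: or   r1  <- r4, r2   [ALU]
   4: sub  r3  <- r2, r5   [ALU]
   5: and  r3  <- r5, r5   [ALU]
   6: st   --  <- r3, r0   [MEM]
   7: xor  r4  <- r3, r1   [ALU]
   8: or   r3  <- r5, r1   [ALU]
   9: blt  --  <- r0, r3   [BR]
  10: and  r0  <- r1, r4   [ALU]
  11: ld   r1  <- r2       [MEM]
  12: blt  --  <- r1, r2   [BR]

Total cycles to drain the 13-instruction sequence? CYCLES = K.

[0] i0  xor.ALU  -- RAW r5
[1] i1&i2  sub.ALU/mulh.MUL  -- pair
[2] i3&i4  or.ALU/sub.ALU  -- pair
[3] i5  and.ALU  -- RAW r3
[4] i6&i7  st.MEM/xor.ALU  -- pair
[5] i8  or.ALU  -- RAW r3
[6] i9&i10  blt.BR/and.ALU  -- pair
[7] i11  ld.MEM  -- no-port MEM/BR
[8] i12  blt.BR  -- tail

CYCLES = 9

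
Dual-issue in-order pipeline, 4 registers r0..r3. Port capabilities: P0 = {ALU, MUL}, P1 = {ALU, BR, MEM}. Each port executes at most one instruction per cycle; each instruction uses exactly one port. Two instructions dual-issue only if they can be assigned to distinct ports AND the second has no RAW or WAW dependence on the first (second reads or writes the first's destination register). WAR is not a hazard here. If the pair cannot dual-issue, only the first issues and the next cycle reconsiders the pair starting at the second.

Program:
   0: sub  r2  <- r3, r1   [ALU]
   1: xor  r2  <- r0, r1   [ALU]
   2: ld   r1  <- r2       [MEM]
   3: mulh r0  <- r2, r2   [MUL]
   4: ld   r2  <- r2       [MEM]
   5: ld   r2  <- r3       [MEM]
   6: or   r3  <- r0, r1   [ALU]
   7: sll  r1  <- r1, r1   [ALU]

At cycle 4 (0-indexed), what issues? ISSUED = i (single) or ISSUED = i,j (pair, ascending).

ISSUED = 5,6

0. sub @i0  | WAW r2
1. xor @i1  | RAW r2
2. ld/mulh @i2,i3  | dual
3. ld @i4  | no-port MEM/MEM
4. ld/or @i5,i6  | dual
5. sll @i7  | tail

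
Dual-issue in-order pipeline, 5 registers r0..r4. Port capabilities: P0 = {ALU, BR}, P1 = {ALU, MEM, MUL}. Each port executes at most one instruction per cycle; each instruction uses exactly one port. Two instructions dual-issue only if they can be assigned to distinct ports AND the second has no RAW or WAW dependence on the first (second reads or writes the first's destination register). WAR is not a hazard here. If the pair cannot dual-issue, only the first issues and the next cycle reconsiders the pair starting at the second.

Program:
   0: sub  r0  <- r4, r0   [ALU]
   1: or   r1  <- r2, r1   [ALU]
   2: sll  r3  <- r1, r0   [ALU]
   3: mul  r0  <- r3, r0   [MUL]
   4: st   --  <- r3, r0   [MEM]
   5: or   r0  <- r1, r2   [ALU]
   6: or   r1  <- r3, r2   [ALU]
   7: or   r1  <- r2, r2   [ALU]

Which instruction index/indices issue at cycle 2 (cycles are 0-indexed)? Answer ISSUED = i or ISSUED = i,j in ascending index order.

ISSUED = 3

  cy0 -> i0,i1 (sub.ALU;or.ALU) 2-wide
  cy1 -> i2 (sll.ALU) RAW r3
  cy2 -> i3 (mul.MUL) no-port MUL/MEM
  cy3 -> i4,i5 (st.MEM;or.ALU) 2-wide
  cy4 -> i6 (or.ALU) WAW r1
  cy5 -> i7 (or.ALU) tail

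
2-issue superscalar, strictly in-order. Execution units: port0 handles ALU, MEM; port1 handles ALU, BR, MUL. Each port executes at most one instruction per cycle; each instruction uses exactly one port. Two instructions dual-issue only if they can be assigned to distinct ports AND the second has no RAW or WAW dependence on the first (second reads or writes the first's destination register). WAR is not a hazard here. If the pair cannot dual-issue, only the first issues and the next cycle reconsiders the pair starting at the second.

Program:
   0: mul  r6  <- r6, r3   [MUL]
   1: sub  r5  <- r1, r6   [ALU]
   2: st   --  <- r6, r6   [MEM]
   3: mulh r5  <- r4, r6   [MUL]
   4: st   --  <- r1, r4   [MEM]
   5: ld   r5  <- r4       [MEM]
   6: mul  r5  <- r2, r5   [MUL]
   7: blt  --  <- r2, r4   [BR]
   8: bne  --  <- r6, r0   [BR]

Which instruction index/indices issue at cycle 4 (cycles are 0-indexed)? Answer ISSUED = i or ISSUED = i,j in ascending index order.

0. mul.MUL @i0  | RAW r6
1. sub.ALU/st.MEM @i1/i2  | dual
2. mulh.MUL/st.MEM @i3/i4  | dual
3. ld.MEM @i5  | RAW+WAW r5
4. mul.MUL @i6  | no-port MUL/BR
5. blt.BR @i7  | no-port BR/BR
6. bne.BR @i8  | tail

ISSUED = 6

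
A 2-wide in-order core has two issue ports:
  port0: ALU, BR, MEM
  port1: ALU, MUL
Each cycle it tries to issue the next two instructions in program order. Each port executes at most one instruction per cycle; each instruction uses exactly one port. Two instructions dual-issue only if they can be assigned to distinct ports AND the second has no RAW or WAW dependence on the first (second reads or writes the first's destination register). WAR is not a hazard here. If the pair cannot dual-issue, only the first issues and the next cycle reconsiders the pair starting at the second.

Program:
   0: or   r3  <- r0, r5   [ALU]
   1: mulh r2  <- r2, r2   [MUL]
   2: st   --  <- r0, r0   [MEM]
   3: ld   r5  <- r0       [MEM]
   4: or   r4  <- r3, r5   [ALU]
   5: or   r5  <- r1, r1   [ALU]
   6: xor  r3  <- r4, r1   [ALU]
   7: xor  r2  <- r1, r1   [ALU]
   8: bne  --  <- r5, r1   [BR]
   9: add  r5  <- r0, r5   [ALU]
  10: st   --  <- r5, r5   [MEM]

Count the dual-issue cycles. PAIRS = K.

PAIRS = 4

[0] i0,i1  or/mulh  -- dual
[1] i2  st  -- no-port MEM/MEM
[2] i3  ld  -- RAW r5
[3] i4,i5  or/or  -- dual
[4] i6,i7  xor/xor  -- dual
[5] i8,i9  bne/add  -- dual
[6] i10  st  -- tail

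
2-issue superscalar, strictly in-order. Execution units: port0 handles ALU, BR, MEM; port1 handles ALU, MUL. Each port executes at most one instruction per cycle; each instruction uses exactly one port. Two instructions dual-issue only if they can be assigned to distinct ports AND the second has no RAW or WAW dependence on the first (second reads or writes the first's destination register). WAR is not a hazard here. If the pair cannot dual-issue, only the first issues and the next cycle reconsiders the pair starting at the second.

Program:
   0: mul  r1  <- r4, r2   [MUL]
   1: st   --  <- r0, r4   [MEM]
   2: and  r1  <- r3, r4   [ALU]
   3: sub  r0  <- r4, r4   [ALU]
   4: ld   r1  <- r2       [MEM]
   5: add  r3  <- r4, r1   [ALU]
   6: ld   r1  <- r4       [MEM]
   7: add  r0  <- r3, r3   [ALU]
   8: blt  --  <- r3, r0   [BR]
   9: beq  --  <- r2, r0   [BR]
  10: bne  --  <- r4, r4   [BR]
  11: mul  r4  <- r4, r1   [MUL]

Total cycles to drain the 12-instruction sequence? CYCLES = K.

t=0 i0/i1:mul+st ; pair
t=1 i2/i3:and+sub ; pair
t=2 i4:ld ; RAW r1
t=3 i5/i6:add+ld ; pair
t=4 i7:add ; RAW r0
t=5 i8:blt ; no-port BR/BR
t=6 i9:beq ; no-port BR/BR
t=7 i10/i11:bne+mul ; pair

CYCLES = 8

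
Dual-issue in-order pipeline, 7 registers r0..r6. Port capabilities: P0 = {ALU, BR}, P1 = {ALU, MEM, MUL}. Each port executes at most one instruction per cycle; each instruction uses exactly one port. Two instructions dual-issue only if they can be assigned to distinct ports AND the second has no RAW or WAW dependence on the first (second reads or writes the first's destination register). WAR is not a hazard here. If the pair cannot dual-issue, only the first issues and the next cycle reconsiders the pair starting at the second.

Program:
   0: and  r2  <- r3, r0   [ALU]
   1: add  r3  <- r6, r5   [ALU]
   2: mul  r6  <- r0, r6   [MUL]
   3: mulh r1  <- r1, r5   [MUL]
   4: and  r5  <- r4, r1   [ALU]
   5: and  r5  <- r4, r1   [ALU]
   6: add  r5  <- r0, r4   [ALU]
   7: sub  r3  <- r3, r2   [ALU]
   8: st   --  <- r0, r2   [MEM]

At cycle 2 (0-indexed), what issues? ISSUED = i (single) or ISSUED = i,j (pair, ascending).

ISSUED = 3

c0: i0+i1 and add  2-wide
c1: i2 mul  no-port MUL/MUL
c2: i3 mulh  RAW r1
c3: i4 and  WAW r5
c4: i5 and  WAW r5
c5: i6+i7 add sub  2-wide
c6: i8 st  tail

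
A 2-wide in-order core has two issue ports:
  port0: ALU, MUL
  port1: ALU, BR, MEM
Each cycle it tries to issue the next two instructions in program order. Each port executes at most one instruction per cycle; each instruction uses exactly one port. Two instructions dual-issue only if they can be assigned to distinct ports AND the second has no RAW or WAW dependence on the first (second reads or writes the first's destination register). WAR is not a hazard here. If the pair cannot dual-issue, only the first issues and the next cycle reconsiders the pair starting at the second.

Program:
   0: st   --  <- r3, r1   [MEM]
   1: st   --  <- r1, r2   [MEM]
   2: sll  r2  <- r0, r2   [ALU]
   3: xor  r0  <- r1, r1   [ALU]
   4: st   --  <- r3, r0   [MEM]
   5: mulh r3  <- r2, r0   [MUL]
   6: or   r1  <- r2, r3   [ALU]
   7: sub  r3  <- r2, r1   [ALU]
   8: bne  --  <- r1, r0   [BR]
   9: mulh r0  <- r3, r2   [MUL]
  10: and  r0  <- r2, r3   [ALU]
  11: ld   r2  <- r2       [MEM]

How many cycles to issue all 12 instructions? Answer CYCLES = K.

[0] i0  st.MEM  -- no-port MEM/MEM
[1] i1+i2  st.MEM/sll.ALU  -- 2-wide
[2] i3  xor.ALU  -- RAW r0
[3] i4+i5  st.MEM/mulh.MUL  -- 2-wide
[4] i6  or.ALU  -- RAW r1
[5] i7+i8  sub.ALU/bne.BR  -- 2-wide
[6] i9  mulh.MUL  -- WAW r0
[7] i10+i11  and.ALU/ld.MEM  -- 2-wide

CYCLES = 8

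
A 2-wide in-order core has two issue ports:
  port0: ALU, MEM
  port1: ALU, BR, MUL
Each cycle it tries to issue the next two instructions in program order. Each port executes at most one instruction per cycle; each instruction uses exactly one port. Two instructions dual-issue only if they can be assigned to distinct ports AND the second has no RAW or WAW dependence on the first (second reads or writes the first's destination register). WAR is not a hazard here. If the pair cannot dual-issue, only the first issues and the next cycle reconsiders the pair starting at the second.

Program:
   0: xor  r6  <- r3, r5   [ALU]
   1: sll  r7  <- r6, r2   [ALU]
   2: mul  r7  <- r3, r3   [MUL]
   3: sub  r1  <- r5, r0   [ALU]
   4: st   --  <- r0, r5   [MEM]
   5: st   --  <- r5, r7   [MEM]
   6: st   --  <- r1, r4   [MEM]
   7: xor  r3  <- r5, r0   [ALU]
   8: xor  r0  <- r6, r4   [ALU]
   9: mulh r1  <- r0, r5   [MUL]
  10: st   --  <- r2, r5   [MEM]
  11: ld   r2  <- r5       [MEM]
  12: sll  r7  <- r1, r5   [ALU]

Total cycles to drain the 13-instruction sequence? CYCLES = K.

CYCLES = 9

  cy0 -> i0 (xor) RAW r6
  cy1 -> i1 (sll) WAW r7
  cy2 -> i2+i3 (mul;sub) dual
  cy3 -> i4 (st) no-port MEM/MEM
  cy4 -> i5 (st) no-port MEM/MEM
  cy5 -> i6+i7 (st;xor) dual
  cy6 -> i8 (xor) RAW r0
  cy7 -> i9+i10 (mulh;st) dual
  cy8 -> i11+i12 (ld;sll) dual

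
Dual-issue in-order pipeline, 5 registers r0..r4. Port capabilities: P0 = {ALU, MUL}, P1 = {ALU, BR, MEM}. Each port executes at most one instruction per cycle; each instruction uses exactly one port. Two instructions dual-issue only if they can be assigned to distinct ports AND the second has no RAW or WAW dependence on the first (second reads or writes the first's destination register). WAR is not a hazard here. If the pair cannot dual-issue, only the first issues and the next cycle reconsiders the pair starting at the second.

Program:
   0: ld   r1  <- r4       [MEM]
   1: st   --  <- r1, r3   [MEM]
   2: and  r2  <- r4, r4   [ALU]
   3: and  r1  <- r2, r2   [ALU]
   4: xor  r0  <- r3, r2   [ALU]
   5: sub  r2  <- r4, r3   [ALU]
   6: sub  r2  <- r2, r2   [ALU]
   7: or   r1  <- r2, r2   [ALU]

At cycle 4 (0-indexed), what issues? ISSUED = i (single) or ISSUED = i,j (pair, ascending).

ISSUED = 6

  cy0 -> i0 (ld.MEM) no-port MEM/MEM
  cy1 -> i1&i2 (st.MEM+and.ALU) pair
  cy2 -> i3&i4 (and.ALU+xor.ALU) pair
  cy3 -> i5 (sub.ALU) RAW+WAW r2
  cy4 -> i6 (sub.ALU) RAW r2
  cy5 -> i7 (or.ALU) tail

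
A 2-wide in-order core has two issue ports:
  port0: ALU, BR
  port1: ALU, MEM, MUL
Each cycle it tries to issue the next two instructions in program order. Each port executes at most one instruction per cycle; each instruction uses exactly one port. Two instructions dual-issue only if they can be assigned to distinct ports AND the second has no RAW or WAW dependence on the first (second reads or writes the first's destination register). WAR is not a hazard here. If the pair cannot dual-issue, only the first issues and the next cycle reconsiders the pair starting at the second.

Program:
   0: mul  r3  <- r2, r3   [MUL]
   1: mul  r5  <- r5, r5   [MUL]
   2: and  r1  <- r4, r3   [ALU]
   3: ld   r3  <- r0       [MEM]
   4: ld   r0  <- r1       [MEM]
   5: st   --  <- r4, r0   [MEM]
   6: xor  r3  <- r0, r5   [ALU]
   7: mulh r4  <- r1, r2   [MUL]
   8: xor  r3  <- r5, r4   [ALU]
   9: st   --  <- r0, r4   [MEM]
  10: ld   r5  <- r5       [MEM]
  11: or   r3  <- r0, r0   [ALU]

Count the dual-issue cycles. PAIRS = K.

t=0 i0:mul.MUL ; no-port MUL/MUL
t=1 i1+i2:mul.MUL+and.ALU ; 2-wide
t=2 i3:ld.MEM ; no-port MEM/MEM
t=3 i4:ld.MEM ; no-port MEM/MEM
t=4 i5+i6:st.MEM+xor.ALU ; 2-wide
t=5 i7:mulh.MUL ; RAW r4
t=6 i8+i9:xor.ALU+st.MEM ; 2-wide
t=7 i10+i11:ld.MEM+or.ALU ; 2-wide

PAIRS = 4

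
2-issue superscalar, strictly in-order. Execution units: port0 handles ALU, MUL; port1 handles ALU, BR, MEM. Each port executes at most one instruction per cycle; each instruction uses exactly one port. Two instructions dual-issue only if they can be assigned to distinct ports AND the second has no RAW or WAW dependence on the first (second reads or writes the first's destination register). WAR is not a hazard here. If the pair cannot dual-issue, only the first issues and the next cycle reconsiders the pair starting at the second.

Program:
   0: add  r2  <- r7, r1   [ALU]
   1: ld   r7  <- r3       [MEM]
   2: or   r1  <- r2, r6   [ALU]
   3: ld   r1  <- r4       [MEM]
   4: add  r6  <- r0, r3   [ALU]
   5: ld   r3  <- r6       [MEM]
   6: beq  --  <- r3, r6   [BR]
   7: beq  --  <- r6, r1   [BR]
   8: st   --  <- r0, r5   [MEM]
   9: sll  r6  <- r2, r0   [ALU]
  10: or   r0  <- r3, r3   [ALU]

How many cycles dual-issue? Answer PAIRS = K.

t=0 i0,i1:add.ALU+ld.MEM ; 2-wide
t=1 i2:or.ALU ; WAW r1
t=2 i3,i4:ld.MEM+add.ALU ; 2-wide
t=3 i5:ld.MEM ; no-port MEM/BR
t=4 i6:beq.BR ; no-port BR/BR
t=5 i7:beq.BR ; no-port BR/MEM
t=6 i8,i9:st.MEM+sll.ALU ; 2-wide
t=7 i10:or.ALU ; tail

PAIRS = 3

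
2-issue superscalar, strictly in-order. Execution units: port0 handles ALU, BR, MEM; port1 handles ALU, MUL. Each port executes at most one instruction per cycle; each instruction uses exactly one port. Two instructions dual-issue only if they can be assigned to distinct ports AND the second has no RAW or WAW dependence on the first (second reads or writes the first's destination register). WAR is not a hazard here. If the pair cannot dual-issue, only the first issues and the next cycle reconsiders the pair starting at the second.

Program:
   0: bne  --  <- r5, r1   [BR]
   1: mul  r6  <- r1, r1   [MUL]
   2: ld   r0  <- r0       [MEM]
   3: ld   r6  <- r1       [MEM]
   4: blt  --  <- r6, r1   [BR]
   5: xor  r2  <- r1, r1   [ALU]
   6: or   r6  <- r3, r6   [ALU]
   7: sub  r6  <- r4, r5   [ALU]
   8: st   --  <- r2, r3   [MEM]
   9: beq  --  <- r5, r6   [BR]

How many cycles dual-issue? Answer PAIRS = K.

PAIRS = 3

#0 head=0: bne+mul i0+i1 2-wide
#1 head=2: ld i2 no-port MEM/MEM
#2 head=3: ld i3 no-port MEM/BR
#3 head=4: blt+xor i4+i5 2-wide
#4 head=6: or i6 WAW r6
#5 head=7: sub+st i7+i8 2-wide
#6 head=9: beq i9 tail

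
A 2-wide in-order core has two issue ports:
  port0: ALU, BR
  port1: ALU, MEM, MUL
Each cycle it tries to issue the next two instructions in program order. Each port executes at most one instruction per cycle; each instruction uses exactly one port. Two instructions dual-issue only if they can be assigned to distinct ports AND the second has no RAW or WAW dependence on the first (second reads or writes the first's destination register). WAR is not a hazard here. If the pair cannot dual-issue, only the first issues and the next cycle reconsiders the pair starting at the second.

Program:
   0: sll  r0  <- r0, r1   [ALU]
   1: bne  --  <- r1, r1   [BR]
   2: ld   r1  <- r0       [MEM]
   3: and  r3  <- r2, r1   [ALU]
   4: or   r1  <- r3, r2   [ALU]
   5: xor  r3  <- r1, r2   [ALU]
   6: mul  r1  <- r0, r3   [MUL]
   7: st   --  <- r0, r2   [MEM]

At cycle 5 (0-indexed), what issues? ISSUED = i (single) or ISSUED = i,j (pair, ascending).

t=0 i0,i1:sll;bne ; dual
t=1 i2:ld ; RAW r1
t=2 i3:and ; RAW r3
t=3 i4:or ; RAW r1
t=4 i5:xor ; RAW r3
t=5 i6:mul ; no-port MUL/MEM
t=6 i7:st ; tail

ISSUED = 6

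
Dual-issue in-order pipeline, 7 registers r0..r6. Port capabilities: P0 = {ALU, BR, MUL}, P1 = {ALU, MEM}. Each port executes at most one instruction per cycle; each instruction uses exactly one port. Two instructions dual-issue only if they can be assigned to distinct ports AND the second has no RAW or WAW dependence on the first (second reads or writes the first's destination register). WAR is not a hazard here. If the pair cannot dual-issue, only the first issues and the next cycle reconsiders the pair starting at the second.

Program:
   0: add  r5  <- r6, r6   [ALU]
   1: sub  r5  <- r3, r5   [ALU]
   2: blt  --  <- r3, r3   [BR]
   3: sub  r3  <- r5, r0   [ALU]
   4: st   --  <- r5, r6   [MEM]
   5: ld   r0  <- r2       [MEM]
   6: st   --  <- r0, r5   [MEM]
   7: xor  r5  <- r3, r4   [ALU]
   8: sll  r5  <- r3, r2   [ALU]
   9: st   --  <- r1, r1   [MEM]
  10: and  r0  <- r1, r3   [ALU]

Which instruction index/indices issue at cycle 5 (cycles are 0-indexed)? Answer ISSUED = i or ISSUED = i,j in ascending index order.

  cy0 -> i0 (add) RAW+WAW r5
  cy1 -> i1/i2 (sub;blt) 2-wide
  cy2 -> i3/i4 (sub;st) 2-wide
  cy3 -> i5 (ld) no-port MEM/MEM
  cy4 -> i6/i7 (st;xor) 2-wide
  cy5 -> i8/i9 (sll;st) 2-wide
  cy6 -> i10 (and) tail

ISSUED = 8,9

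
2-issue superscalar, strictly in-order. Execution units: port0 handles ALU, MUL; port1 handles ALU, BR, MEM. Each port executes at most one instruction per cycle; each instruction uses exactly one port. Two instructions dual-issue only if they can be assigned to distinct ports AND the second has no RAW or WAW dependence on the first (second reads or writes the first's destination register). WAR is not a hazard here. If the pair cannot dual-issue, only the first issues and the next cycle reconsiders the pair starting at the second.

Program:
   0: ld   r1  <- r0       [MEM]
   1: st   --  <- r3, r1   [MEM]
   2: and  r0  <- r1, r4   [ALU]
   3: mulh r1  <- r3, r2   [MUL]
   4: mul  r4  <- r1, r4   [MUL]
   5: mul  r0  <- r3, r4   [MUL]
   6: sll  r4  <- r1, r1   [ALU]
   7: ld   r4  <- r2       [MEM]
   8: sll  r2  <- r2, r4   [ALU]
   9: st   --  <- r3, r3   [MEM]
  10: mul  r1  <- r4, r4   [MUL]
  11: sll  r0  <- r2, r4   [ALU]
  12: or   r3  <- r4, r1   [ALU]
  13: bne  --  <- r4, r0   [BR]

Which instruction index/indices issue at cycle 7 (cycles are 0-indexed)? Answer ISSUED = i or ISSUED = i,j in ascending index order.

  cy0 -> i0 (ld) no-port MEM/MEM
  cy1 -> i1/i2 (st;and) 2-wide
  cy2 -> i3 (mulh) no-port MUL/MUL
  cy3 -> i4 (mul) no-port MUL/MUL
  cy4 -> i5/i6 (mul;sll) 2-wide
  cy5 -> i7 (ld) RAW r4
  cy6 -> i8/i9 (sll;st) 2-wide
  cy7 -> i10/i11 (mul;sll) 2-wide
  cy8 -> i12/i13 (or;bne) 2-wide

ISSUED = 10,11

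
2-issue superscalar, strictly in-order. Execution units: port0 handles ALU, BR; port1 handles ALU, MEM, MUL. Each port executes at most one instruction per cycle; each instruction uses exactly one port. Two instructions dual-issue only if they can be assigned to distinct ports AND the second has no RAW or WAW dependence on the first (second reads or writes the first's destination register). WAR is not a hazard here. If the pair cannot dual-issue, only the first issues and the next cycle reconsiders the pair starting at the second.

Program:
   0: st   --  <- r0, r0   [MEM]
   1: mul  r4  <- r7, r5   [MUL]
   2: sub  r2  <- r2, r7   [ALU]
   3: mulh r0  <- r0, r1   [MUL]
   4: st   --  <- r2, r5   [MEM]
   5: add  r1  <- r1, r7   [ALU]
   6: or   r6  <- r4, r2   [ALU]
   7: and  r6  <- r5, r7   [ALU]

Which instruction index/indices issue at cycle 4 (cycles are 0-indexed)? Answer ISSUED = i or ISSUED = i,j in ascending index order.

ISSUED = 6

t=0 i0:st.MEM ; no-port MEM/MUL
t=1 i1/i2:mul.MUL/sub.ALU ; 2-wide
t=2 i3:mulh.MUL ; no-port MUL/MEM
t=3 i4/i5:st.MEM/add.ALU ; 2-wide
t=4 i6:or.ALU ; WAW r6
t=5 i7:and.ALU ; tail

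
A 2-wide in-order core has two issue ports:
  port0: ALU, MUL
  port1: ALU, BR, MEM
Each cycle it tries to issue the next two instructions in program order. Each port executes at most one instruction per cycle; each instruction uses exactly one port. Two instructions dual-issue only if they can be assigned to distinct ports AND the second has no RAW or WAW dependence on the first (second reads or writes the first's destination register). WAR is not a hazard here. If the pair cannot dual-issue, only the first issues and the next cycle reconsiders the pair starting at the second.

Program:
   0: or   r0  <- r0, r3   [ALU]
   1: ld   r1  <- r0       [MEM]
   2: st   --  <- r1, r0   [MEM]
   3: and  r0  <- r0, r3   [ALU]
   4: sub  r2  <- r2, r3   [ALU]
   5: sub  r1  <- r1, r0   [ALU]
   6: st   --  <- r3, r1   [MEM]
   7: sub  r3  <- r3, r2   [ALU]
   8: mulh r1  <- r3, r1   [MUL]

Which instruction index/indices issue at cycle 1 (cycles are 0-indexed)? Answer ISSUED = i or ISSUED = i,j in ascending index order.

c0: i0 or.ALU  RAW r0
c1: i1 ld.MEM  no-port MEM/MEM
c2: i2/i3 st.MEM+and.ALU  dual
c3: i4/i5 sub.ALU+sub.ALU  dual
c4: i6/i7 st.MEM+sub.ALU  dual
c5: i8 mulh.MUL  tail

ISSUED = 1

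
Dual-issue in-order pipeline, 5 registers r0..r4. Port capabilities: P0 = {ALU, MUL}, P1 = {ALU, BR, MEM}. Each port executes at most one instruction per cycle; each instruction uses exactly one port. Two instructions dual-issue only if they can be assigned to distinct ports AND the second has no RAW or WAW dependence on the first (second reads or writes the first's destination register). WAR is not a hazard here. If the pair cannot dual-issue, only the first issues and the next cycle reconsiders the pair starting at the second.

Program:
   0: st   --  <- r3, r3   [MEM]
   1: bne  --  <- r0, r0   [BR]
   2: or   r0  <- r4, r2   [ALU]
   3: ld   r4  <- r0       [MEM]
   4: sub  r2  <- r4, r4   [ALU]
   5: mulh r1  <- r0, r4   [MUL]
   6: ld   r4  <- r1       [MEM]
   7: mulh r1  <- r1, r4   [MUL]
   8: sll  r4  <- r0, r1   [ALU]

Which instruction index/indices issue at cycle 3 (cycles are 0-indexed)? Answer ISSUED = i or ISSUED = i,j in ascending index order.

ISSUED = 4,5

c0: i0 st  no-port MEM/BR
c1: i1,i2 bne+or  2-wide
c2: i3 ld  RAW r4
c3: i4,i5 sub+mulh  2-wide
c4: i6 ld  RAW r4
c5: i7 mulh  RAW r1
c6: i8 sll  tail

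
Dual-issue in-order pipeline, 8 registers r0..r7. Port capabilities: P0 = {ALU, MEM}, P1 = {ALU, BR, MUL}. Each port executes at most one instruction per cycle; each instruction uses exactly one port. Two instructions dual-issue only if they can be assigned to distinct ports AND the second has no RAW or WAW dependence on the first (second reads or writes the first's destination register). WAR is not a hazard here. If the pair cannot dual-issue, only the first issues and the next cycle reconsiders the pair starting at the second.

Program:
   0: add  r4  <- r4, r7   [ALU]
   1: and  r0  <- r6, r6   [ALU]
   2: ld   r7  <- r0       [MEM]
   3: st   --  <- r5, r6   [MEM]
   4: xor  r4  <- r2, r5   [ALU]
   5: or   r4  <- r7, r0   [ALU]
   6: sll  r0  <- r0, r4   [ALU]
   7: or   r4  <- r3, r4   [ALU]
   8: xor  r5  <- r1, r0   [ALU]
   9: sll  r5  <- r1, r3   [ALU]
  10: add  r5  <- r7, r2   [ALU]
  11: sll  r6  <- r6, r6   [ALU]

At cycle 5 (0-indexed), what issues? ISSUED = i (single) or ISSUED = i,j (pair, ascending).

0. add/and @i0/i1  | 2-wide
1. ld @i2  | no-port MEM/MEM
2. st/xor @i3/i4  | 2-wide
3. or @i5  | RAW r4
4. sll/or @i6/i7  | 2-wide
5. xor @i8  | WAW r5
6. sll @i9  | WAW r5
7. add/sll @i10/i11  | 2-wide

ISSUED = 8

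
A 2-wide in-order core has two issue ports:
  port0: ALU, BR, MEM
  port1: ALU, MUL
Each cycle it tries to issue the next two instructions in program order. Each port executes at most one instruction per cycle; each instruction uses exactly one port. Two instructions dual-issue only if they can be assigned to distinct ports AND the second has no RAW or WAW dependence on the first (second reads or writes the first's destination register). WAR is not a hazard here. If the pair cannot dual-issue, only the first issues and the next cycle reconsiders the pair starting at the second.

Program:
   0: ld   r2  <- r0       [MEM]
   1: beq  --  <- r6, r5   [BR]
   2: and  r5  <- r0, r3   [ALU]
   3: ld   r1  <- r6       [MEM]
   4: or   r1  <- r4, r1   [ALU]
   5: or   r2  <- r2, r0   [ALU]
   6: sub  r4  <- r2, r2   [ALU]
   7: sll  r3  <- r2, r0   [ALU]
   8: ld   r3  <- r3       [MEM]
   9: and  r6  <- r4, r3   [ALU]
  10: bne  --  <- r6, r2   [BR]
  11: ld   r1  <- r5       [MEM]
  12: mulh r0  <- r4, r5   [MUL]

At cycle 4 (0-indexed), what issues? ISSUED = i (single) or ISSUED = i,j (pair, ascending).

  cy0 -> i0 (ld.MEM) no-port MEM/BR
  cy1 -> i1&i2 (beq.BR/and.ALU) 2-wide
  cy2 -> i3 (ld.MEM) RAW+WAW r1
  cy3 -> i4&i5 (or.ALU/or.ALU) 2-wide
  cy4 -> i6&i7 (sub.ALU/sll.ALU) 2-wide
  cy5 -> i8 (ld.MEM) RAW r3
  cy6 -> i9 (and.ALU) RAW r6
  cy7 -> i10 (bne.BR) no-port BR/MEM
  cy8 -> i11&i12 (ld.MEM/mulh.MUL) 2-wide

ISSUED = 6,7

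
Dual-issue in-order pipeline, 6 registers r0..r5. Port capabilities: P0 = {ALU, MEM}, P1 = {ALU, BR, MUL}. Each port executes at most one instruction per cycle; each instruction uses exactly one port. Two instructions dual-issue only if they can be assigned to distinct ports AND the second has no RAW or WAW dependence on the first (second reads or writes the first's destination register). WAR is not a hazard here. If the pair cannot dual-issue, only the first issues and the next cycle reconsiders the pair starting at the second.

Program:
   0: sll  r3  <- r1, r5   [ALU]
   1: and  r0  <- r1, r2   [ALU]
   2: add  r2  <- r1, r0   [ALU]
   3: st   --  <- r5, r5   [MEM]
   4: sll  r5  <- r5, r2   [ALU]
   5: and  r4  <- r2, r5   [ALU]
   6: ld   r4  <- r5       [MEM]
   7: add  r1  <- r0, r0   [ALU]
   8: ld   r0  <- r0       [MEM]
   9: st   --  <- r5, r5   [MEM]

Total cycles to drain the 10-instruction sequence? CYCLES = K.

CYCLES = 7

[0] i0&i1  sll.ALU;and.ALU  -- dual
[1] i2&i3  add.ALU;st.MEM  -- dual
[2] i4  sll.ALU  -- RAW r5
[3] i5  and.ALU  -- WAW r4
[4] i6&i7  ld.MEM;add.ALU  -- dual
[5] i8  ld.MEM  -- no-port MEM/MEM
[6] i9  st.MEM  -- tail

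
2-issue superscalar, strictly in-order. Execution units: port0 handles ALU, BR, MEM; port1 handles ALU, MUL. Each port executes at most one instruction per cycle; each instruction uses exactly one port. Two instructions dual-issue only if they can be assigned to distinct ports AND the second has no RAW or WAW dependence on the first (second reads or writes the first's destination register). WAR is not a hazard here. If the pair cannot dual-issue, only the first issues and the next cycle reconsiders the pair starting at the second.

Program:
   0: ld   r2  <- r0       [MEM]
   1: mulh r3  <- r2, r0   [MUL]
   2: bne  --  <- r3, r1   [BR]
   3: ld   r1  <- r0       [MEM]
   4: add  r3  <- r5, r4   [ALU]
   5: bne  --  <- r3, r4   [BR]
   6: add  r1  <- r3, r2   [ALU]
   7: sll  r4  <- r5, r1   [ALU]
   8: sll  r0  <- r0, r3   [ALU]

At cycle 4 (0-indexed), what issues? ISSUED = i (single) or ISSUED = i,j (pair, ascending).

  cy0 -> i0 (ld) RAW r2
  cy1 -> i1 (mulh) RAW r3
  cy2 -> i2 (bne) no-port BR/MEM
  cy3 -> i3,i4 (ld add) pair
  cy4 -> i5,i6 (bne add) pair
  cy5 -> i7,i8 (sll sll) pair

ISSUED = 5,6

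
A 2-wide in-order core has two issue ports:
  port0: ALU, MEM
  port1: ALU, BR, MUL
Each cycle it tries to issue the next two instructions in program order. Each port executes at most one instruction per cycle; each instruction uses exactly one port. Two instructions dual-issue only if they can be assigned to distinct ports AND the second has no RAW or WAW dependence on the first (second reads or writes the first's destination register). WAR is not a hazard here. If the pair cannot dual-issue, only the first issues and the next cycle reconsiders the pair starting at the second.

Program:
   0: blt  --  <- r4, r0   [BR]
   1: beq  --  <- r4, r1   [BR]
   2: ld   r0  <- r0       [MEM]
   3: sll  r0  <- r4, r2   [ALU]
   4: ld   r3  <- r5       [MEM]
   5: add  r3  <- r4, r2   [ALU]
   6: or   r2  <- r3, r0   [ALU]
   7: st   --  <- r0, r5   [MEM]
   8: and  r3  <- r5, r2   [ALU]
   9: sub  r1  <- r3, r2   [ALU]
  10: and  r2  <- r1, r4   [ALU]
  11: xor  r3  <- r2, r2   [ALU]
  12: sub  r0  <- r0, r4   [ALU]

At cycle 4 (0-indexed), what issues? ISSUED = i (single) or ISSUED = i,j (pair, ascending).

ISSUED = 6,7

c0: i0 blt.BR  no-port BR/BR
c1: i1,i2 beq.BR;ld.MEM  pair
c2: i3,i4 sll.ALU;ld.MEM  pair
c3: i5 add.ALU  RAW r3
c4: i6,i7 or.ALU;st.MEM  pair
c5: i8 and.ALU  RAW r3
c6: i9 sub.ALU  RAW r1
c7: i10 and.ALU  RAW r2
c8: i11,i12 xor.ALU;sub.ALU  pair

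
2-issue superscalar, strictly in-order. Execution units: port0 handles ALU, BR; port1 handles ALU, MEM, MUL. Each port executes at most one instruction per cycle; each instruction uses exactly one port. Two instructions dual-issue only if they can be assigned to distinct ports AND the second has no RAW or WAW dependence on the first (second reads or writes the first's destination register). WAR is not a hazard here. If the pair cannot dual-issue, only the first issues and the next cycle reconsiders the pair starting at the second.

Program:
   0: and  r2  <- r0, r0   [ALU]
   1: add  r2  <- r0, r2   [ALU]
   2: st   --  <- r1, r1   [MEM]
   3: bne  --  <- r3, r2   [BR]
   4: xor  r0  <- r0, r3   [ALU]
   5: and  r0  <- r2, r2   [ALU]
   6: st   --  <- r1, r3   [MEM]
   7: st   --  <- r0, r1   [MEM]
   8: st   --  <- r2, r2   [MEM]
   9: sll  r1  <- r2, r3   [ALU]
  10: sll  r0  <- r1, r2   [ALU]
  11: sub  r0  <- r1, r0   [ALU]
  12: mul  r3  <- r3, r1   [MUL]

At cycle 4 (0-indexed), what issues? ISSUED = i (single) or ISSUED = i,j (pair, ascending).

c0: i0 and.ALU  RAW+WAW r2
c1: i1/i2 add.ALU/st.MEM  pair
c2: i3/i4 bne.BR/xor.ALU  pair
c3: i5/i6 and.ALU/st.MEM  pair
c4: i7 st.MEM  no-port MEM/MEM
c5: i8/i9 st.MEM/sll.ALU  pair
c6: i10 sll.ALU  RAW+WAW r0
c7: i11/i12 sub.ALU/mul.MUL  pair

ISSUED = 7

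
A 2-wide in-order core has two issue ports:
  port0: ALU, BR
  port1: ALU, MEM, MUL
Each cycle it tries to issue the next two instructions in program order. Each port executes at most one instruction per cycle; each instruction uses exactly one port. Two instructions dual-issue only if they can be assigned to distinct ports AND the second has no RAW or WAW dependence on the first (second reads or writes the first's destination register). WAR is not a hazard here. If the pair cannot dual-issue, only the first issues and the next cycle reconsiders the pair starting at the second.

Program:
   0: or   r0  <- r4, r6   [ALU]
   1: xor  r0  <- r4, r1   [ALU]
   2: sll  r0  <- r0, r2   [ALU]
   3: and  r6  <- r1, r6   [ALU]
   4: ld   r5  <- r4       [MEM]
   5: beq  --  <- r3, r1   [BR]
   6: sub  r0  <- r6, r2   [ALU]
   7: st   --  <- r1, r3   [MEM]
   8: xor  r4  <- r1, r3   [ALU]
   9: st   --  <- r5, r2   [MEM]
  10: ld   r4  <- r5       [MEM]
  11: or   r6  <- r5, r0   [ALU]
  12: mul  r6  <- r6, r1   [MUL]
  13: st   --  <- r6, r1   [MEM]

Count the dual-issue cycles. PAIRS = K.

[0] i0  or.ALU  -- WAW r0
[1] i1  xor.ALU  -- RAW+WAW r0
[2] i2+i3  sll.ALU+and.ALU  -- dual
[3] i4+i5  ld.MEM+beq.BR  -- dual
[4] i6+i7  sub.ALU+st.MEM  -- dual
[5] i8+i9  xor.ALU+st.MEM  -- dual
[6] i10+i11  ld.MEM+or.ALU  -- dual
[7] i12  mul.MUL  -- no-port MUL/MEM
[8] i13  st.MEM  -- tail

PAIRS = 5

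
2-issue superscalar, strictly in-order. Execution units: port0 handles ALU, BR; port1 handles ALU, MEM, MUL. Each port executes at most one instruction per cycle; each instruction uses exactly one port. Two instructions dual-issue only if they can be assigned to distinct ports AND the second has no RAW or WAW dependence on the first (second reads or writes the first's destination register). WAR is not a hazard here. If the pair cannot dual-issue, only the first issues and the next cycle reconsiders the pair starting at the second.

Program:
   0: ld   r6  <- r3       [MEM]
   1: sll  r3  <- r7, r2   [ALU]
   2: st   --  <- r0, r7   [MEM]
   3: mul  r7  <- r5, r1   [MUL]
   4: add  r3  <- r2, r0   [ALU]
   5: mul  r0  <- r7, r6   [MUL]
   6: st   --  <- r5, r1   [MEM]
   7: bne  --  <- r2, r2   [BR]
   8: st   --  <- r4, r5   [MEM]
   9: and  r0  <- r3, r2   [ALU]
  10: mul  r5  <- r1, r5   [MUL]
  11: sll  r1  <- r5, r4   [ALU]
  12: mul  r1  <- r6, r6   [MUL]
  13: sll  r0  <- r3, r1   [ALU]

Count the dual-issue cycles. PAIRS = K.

PAIRS = 4

  cy0 -> i0+i1 (ld;sll) dual
  cy1 -> i2 (st) no-port MEM/MUL
  cy2 -> i3+i4 (mul;add) dual
  cy3 -> i5 (mul) no-port MUL/MEM
  cy4 -> i6+i7 (st;bne) dual
  cy5 -> i8+i9 (st;and) dual
  cy6 -> i10 (mul) RAW r5
  cy7 -> i11 (sll) WAW r1
  cy8 -> i12 (mul) RAW r1
  cy9 -> i13 (sll) tail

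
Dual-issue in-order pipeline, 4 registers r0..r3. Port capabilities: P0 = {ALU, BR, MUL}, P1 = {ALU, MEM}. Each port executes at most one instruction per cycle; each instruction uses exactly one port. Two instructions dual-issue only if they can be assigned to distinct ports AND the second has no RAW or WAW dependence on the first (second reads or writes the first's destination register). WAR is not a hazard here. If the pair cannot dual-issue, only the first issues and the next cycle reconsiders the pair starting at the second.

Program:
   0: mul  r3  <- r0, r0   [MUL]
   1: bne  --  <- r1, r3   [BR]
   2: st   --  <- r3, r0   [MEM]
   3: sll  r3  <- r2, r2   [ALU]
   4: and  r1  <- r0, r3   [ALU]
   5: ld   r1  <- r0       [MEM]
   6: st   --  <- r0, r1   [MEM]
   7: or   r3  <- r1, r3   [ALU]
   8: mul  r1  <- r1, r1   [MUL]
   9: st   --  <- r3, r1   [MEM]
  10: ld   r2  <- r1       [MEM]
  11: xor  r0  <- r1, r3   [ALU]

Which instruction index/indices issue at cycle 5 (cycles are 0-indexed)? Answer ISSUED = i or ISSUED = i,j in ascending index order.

t=0 i0:mul ; no-port MUL/BR
t=1 i1,i2:bne;st ; 2-wide
t=2 i3:sll ; RAW r3
t=3 i4:and ; WAW r1
t=4 i5:ld ; no-port MEM/MEM
t=5 i6,i7:st;or ; 2-wide
t=6 i8:mul ; RAW r1
t=7 i9:st ; no-port MEM/MEM
t=8 i10,i11:ld;xor ; 2-wide

ISSUED = 6,7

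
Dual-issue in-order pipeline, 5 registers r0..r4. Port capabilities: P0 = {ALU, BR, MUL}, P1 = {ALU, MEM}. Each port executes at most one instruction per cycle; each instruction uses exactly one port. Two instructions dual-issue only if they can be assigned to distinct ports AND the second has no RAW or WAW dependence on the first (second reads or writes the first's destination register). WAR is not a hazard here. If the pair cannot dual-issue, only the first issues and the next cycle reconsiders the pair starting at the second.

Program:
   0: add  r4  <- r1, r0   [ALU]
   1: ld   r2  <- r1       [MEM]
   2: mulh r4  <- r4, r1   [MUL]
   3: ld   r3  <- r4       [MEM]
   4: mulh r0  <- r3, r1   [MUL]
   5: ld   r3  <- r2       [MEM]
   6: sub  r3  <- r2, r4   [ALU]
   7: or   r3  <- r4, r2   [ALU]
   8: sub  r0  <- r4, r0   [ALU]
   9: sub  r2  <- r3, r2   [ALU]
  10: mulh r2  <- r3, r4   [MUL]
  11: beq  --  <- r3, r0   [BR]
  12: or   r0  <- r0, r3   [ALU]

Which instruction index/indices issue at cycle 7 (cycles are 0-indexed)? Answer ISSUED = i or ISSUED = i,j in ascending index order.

[0] i0+i1  add;ld  -- 2-wide
[1] i2  mulh  -- RAW r4
[2] i3  ld  -- RAW r3
[3] i4+i5  mulh;ld  -- 2-wide
[4] i6  sub  -- WAW r3
[5] i7+i8  or;sub  -- 2-wide
[6] i9  sub  -- WAW r2
[7] i10  mulh  -- no-port MUL/BR
[8] i11+i12  beq;or  -- 2-wide

ISSUED = 10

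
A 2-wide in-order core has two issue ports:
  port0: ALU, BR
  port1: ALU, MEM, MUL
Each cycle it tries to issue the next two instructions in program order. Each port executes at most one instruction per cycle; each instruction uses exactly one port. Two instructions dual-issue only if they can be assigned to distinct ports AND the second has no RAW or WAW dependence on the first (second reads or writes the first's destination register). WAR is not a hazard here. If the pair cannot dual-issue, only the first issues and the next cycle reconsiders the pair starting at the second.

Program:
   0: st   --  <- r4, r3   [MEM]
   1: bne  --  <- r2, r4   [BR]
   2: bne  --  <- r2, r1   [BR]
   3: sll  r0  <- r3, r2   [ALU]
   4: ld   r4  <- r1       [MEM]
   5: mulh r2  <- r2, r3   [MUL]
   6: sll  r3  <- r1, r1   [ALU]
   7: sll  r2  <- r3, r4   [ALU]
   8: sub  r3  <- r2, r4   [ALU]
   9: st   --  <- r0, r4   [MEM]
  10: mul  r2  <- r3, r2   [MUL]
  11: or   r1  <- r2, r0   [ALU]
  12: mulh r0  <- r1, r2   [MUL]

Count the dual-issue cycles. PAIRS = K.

PAIRS = 4

c0: i0&i1 st+bne  pair
c1: i2&i3 bne+sll  pair
c2: i4 ld  no-port MEM/MUL
c3: i5&i6 mulh+sll  pair
c4: i7 sll  RAW r2
c5: i8&i9 sub+st  pair
c6: i10 mul  RAW r2
c7: i11 or  RAW r1
c8: i12 mulh  tail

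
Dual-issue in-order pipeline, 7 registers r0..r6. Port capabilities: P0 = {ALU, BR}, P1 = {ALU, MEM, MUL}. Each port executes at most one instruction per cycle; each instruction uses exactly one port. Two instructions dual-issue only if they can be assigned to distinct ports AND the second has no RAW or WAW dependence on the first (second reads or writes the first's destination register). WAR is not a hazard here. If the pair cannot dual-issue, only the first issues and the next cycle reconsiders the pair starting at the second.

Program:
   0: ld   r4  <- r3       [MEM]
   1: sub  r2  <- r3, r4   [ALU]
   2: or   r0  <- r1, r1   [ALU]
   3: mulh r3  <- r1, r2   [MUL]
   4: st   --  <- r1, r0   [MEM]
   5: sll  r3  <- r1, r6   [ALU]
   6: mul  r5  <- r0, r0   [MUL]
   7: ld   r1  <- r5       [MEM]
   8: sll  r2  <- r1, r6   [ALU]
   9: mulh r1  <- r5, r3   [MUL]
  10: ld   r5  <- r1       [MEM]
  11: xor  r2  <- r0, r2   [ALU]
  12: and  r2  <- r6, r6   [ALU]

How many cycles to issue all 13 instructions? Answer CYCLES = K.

CYCLES = 9

#0 head=0: ld.MEM i0 RAW r4
#1 head=1: sub.ALU;or.ALU i1,i2 pair
#2 head=3: mulh.MUL i3 no-port MUL/MEM
#3 head=4: st.MEM;sll.ALU i4,i5 pair
#4 head=6: mul.MUL i6 no-port MUL/MEM
#5 head=7: ld.MEM i7 RAW r1
#6 head=8: sll.ALU;mulh.MUL i8,i9 pair
#7 head=10: ld.MEM;xor.ALU i10,i11 pair
#8 head=12: and.ALU i12 tail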